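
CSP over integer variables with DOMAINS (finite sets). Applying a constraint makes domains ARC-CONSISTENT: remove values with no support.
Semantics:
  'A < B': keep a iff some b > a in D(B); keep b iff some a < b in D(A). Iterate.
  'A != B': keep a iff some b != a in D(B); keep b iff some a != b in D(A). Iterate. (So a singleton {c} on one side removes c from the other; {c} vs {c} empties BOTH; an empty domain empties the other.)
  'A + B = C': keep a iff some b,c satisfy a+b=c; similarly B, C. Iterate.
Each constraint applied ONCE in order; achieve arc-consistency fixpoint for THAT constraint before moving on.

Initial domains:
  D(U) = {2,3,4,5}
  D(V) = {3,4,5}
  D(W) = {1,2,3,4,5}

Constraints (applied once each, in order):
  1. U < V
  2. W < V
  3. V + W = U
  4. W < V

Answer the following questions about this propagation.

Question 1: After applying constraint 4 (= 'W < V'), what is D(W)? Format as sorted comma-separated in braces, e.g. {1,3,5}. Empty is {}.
Answer: {1}

Derivation:
Constraint 1 (U < V) on D(U)={2,3,4,5} D(V)={3,4,5}: U {2,3,4,5}->{2,3,4}
Constraint 2 (W < V) on D(W)={1,2,3,4,5} D(V)={3,4,5}: W {1,2,3,4,5}->{1,2,3,4}
Constraint 3 (V + W = U) on D(V)={3,4,5} D(W)={1,2,3,4} D(U)={2,3,4}: V {3,4,5}->{3}; W {1,2,3,4}->{1}; U {2,3,4}->{4}
Constraint 4 (W < V) on D(W)={1} D(V)={3}: no change
So after constraint 4: D(W) = {1}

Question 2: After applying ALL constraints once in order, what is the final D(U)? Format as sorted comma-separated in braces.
Constraint 1 (U < V) on D(U)={2,3,4,5} D(V)={3,4,5}: U {2,3,4,5}->{2,3,4}
Constraint 2 (W < V) on D(W)={1,2,3,4,5} D(V)={3,4,5}: W {1,2,3,4,5}->{1,2,3,4}
Constraint 3 (V + W = U) on D(V)={3,4,5} D(W)={1,2,3,4} D(U)={2,3,4}: V {3,4,5}->{3}; W {1,2,3,4}->{1}; U {2,3,4}->{4}
Constraint 4 (W < V) on D(W)={1} D(V)={3}: no change
So after all 4 constraints: D(U) = {4}

Answer: {4}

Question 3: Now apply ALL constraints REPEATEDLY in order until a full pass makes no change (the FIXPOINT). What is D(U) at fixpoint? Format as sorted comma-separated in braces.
pass 0 (initial): D(U)={2,3,4,5}
pass 1: U {2,3,4,5}->{4}; V {3,4,5}->{3}; W {1,2,3,4,5}->{1}
pass 2: U {4}->{}; V {3}->{}; W {1}->{}
pass 3: no change
Fixpoint after 3 passes: D(U) = {}

Answer: {}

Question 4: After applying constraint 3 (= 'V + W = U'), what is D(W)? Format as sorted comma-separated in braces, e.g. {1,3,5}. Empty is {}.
Answer: {1}

Derivation:
Constraint 1 (U < V) on D(U)={2,3,4,5} D(V)={3,4,5}: U {2,3,4,5}->{2,3,4}
Constraint 2 (W < V) on D(W)={1,2,3,4,5} D(V)={3,4,5}: W {1,2,3,4,5}->{1,2,3,4}
Constraint 3 (V + W = U) on D(V)={3,4,5} D(W)={1,2,3,4} D(U)={2,3,4}: V {3,4,5}->{3}; W {1,2,3,4}->{1}; U {2,3,4}->{4}
So after constraint 3: D(W) = {1}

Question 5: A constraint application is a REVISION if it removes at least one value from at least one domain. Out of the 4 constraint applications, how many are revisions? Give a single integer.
Answer: 3

Derivation:
Constraint 1 (U < V) on D(U)={2,3,4,5} D(V)={3,4,5}: U {2,3,4,5}->{2,3,4} => REVISION
Constraint 2 (W < V) on D(W)={1,2,3,4,5} D(V)={3,4,5}: W {1,2,3,4,5}->{1,2,3,4} => REVISION
Constraint 3 (V + W = U) on D(V)={3,4,5} D(W)={1,2,3,4} D(U)={2,3,4}: V {3,4,5}->{3}; W {1,2,3,4}->{1}; U {2,3,4}->{4} => REVISION
Constraint 4 (W < V) on D(W)={1} D(V)={3}: no change => not a revision
Total revisions = 3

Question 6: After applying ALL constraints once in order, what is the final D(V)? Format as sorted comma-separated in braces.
Answer: {3}

Derivation:
Constraint 1 (U < V) on D(U)={2,3,4,5} D(V)={3,4,5}: U {2,3,4,5}->{2,3,4}
Constraint 2 (W < V) on D(W)={1,2,3,4,5} D(V)={3,4,5}: W {1,2,3,4,5}->{1,2,3,4}
Constraint 3 (V + W = U) on D(V)={3,4,5} D(W)={1,2,3,4} D(U)={2,3,4}: V {3,4,5}->{3}; W {1,2,3,4}->{1}; U {2,3,4}->{4}
Constraint 4 (W < V) on D(W)={1} D(V)={3}: no change
So after all 4 constraints: D(V) = {3}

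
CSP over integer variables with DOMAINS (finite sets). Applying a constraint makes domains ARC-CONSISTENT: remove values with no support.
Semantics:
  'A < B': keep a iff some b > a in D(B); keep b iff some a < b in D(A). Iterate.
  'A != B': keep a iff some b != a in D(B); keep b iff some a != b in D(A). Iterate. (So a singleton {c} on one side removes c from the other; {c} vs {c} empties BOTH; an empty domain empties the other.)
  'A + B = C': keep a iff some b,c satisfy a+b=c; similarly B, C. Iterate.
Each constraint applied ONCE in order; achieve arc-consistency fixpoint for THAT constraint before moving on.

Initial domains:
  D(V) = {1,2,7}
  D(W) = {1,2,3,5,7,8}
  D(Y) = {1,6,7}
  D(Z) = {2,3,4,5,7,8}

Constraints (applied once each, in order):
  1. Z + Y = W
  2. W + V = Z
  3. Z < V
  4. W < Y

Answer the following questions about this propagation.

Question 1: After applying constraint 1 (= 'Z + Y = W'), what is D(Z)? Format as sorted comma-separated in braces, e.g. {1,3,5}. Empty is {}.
Answer: {2,4,7}

Derivation:
Constraint 1 (Z + Y = W) on D(Z)={2,3,4,5,7,8} D(Y)={1,6,7} D(W)={1,2,3,5,7,8}: Z {2,3,4,5,7,8}->{2,4,7}; Y {1,6,7}->{1,6}; W {1,2,3,5,7,8}->{3,5,8}
So after constraint 1: D(Z) = {2,4,7}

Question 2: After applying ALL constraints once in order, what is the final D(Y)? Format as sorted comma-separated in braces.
Answer: {6}

Derivation:
Constraint 1 (Z + Y = W) on D(Z)={2,3,4,5,7,8} D(Y)={1,6,7} D(W)={1,2,3,5,7,8}: Z {2,3,4,5,7,8}->{2,4,7}; Y {1,6,7}->{1,6}; W {1,2,3,5,7,8}->{3,5,8}
Constraint 2 (W + V = Z) on D(W)={3,5,8} D(V)={1,2,7} D(Z)={2,4,7}: W {3,5,8}->{3,5}; V {1,2,7}->{1,2}; Z {2,4,7}->{4,7}
Constraint 3 (Z < V) on D(Z)={4,7} D(V)={1,2}: Z {4,7}->{}; V {1,2}->{}
Constraint 4 (W < Y) on D(W)={3,5} D(Y)={1,6}: Y {1,6}->{6}
So after all 4 constraints: D(Y) = {6}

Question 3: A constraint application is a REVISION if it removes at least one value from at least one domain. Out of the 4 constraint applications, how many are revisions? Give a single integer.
Constraint 1 (Z + Y = W) on D(Z)={2,3,4,5,7,8} D(Y)={1,6,7} D(W)={1,2,3,5,7,8}: Z {2,3,4,5,7,8}->{2,4,7}; Y {1,6,7}->{1,6}; W {1,2,3,5,7,8}->{3,5,8} => REVISION
Constraint 2 (W + V = Z) on D(W)={3,5,8} D(V)={1,2,7} D(Z)={2,4,7}: W {3,5,8}->{3,5}; V {1,2,7}->{1,2}; Z {2,4,7}->{4,7} => REVISION
Constraint 3 (Z < V) on D(Z)={4,7} D(V)={1,2}: Z {4,7}->{}; V {1,2}->{} => REVISION
Constraint 4 (W < Y) on D(W)={3,5} D(Y)={1,6}: Y {1,6}->{6} => REVISION
Total revisions = 4

Answer: 4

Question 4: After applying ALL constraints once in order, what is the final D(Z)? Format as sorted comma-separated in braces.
Answer: {}

Derivation:
Constraint 1 (Z + Y = W) on D(Z)={2,3,4,5,7,8} D(Y)={1,6,7} D(W)={1,2,3,5,7,8}: Z {2,3,4,5,7,8}->{2,4,7}; Y {1,6,7}->{1,6}; W {1,2,3,5,7,8}->{3,5,8}
Constraint 2 (W + V = Z) on D(W)={3,5,8} D(V)={1,2,7} D(Z)={2,4,7}: W {3,5,8}->{3,5}; V {1,2,7}->{1,2}; Z {2,4,7}->{4,7}
Constraint 3 (Z < V) on D(Z)={4,7} D(V)={1,2}: Z {4,7}->{}; V {1,2}->{}
Constraint 4 (W < Y) on D(W)={3,5} D(Y)={1,6}: Y {1,6}->{6}
So after all 4 constraints: D(Z) = {}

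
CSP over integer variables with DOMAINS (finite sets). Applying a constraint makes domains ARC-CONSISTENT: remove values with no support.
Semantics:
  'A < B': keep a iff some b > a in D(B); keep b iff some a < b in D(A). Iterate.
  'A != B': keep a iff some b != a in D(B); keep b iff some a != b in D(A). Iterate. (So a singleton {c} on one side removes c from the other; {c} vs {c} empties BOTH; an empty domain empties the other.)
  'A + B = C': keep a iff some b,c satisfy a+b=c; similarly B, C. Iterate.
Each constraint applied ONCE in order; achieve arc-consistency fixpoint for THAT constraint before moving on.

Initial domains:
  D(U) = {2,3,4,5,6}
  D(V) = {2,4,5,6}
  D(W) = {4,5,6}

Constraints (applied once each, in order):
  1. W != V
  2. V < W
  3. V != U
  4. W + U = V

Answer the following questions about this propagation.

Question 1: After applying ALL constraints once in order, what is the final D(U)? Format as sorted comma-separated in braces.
Constraint 1 (W != V) on D(W)={4,5,6} D(V)={2,4,5,6}: no change
Constraint 2 (V < W) on D(V)={2,4,5,6} D(W)={4,5,6}: V {2,4,5,6}->{2,4,5}
Constraint 3 (V != U) on D(V)={2,4,5} D(U)={2,3,4,5,6}: no change
Constraint 4 (W + U = V) on D(W)={4,5,6} D(U)={2,3,4,5,6} D(V)={2,4,5}: W {4,5,6}->{}; U {2,3,4,5,6}->{}; V {2,4,5}->{}
So after all 4 constraints: D(U) = {}

Answer: {}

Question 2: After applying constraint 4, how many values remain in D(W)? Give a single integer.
Constraint 1 (W != V) on D(W)={4,5,6} D(V)={2,4,5,6}: no change
Constraint 2 (V < W) on D(V)={2,4,5,6} D(W)={4,5,6}: V {2,4,5,6}->{2,4,5}
Constraint 3 (V != U) on D(V)={2,4,5} D(U)={2,3,4,5,6}: no change
Constraint 4 (W + U = V) on D(W)={4,5,6} D(U)={2,3,4,5,6} D(V)={2,4,5}: W {4,5,6}->{}; U {2,3,4,5,6}->{}; V {2,4,5}->{}
So after constraint 4: D(W)={}, size = 0

Answer: 0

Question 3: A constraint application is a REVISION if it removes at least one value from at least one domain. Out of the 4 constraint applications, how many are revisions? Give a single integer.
Constraint 1 (W != V) on D(W)={4,5,6} D(V)={2,4,5,6}: no change => not a revision
Constraint 2 (V < W) on D(V)={2,4,5,6} D(W)={4,5,6}: V {2,4,5,6}->{2,4,5} => REVISION
Constraint 3 (V != U) on D(V)={2,4,5} D(U)={2,3,4,5,6}: no change => not a revision
Constraint 4 (W + U = V) on D(W)={4,5,6} D(U)={2,3,4,5,6} D(V)={2,4,5}: W {4,5,6}->{}; U {2,3,4,5,6}->{}; V {2,4,5}->{} => REVISION
Total revisions = 2

Answer: 2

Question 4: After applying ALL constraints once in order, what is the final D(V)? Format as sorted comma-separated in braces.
Constraint 1 (W != V) on D(W)={4,5,6} D(V)={2,4,5,6}: no change
Constraint 2 (V < W) on D(V)={2,4,5,6} D(W)={4,5,6}: V {2,4,5,6}->{2,4,5}
Constraint 3 (V != U) on D(V)={2,4,5} D(U)={2,3,4,5,6}: no change
Constraint 4 (W + U = V) on D(W)={4,5,6} D(U)={2,3,4,5,6} D(V)={2,4,5}: W {4,5,6}->{}; U {2,3,4,5,6}->{}; V {2,4,5}->{}
So after all 4 constraints: D(V) = {}

Answer: {}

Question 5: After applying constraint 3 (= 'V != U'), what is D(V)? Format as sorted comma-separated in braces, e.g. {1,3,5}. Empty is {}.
Answer: {2,4,5}

Derivation:
Constraint 1 (W != V) on D(W)={4,5,6} D(V)={2,4,5,6}: no change
Constraint 2 (V < W) on D(V)={2,4,5,6} D(W)={4,5,6}: V {2,4,5,6}->{2,4,5}
Constraint 3 (V != U) on D(V)={2,4,5} D(U)={2,3,4,5,6}: no change
So after constraint 3: D(V) = {2,4,5}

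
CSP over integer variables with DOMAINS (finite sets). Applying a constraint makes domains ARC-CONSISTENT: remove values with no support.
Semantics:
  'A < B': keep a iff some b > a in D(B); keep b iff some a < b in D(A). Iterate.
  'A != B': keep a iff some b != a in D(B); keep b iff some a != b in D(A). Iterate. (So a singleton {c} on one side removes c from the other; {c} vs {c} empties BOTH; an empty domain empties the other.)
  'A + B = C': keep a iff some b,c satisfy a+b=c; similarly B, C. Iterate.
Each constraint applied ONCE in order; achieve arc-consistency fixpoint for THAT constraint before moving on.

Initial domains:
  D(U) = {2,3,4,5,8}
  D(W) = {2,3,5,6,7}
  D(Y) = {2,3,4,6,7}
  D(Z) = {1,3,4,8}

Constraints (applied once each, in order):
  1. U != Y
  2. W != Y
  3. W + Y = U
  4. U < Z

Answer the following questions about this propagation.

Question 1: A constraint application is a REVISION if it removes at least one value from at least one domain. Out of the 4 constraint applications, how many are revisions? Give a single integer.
Constraint 1 (U != Y) on D(U)={2,3,4,5,8} D(Y)={2,3,4,6,7}: no change => not a revision
Constraint 2 (W != Y) on D(W)={2,3,5,6,7} D(Y)={2,3,4,6,7}: no change => not a revision
Constraint 3 (W + Y = U) on D(W)={2,3,5,6,7} D(Y)={2,3,4,6,7} D(U)={2,3,4,5,8}: W {2,3,5,6,7}->{2,3,5,6}; Y {2,3,4,6,7}->{2,3,6}; U {2,3,4,5,8}->{4,5,8} => REVISION
Constraint 4 (U < Z) on D(U)={4,5,8} D(Z)={1,3,4,8}: U {4,5,8}->{4,5}; Z {1,3,4,8}->{8} => REVISION
Total revisions = 2

Answer: 2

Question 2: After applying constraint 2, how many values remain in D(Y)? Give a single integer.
Constraint 1 (U != Y) on D(U)={2,3,4,5,8} D(Y)={2,3,4,6,7}: no change
Constraint 2 (W != Y) on D(W)={2,3,5,6,7} D(Y)={2,3,4,6,7}: no change
So after constraint 2: D(Y)={2,3,4,6,7}, size = 5

Answer: 5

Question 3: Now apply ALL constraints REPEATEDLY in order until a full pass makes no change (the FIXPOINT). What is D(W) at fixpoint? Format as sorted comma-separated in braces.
Answer: {2,3}

Derivation:
pass 0 (initial): D(W)={2,3,5,6,7}
pass 1: U {2,3,4,5,8}->{4,5}; W {2,3,5,6,7}->{2,3,5,6}; Y {2,3,4,6,7}->{2,3,6}; Z {1,3,4,8}->{8}
pass 2: W {2,3,5,6}->{2,3}; Y {2,3,6}->{2,3}
pass 3: no change
Fixpoint after 3 passes: D(W) = {2,3}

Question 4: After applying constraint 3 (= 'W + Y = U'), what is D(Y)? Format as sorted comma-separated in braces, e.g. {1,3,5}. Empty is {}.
Constraint 1 (U != Y) on D(U)={2,3,4,5,8} D(Y)={2,3,4,6,7}: no change
Constraint 2 (W != Y) on D(W)={2,3,5,6,7} D(Y)={2,3,4,6,7}: no change
Constraint 3 (W + Y = U) on D(W)={2,3,5,6,7} D(Y)={2,3,4,6,7} D(U)={2,3,4,5,8}: W {2,3,5,6,7}->{2,3,5,6}; Y {2,3,4,6,7}->{2,3,6}; U {2,3,4,5,8}->{4,5,8}
So after constraint 3: D(Y) = {2,3,6}

Answer: {2,3,6}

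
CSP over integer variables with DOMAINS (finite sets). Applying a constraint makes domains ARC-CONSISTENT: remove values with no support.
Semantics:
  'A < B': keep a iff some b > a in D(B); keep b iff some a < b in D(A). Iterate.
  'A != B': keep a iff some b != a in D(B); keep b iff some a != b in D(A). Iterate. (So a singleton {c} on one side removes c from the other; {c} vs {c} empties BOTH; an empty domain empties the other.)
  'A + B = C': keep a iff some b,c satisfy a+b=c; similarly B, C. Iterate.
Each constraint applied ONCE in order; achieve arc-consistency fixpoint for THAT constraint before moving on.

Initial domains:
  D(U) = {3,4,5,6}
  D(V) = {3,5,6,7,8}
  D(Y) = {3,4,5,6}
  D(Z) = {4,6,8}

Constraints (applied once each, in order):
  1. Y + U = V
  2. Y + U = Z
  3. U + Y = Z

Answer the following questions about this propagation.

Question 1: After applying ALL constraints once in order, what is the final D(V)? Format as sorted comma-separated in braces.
Constraint 1 (Y + U = V) on D(Y)={3,4,5,6} D(U)={3,4,5,6} D(V)={3,5,6,7,8}: Y {3,4,5,6}->{3,4,5}; U {3,4,5,6}->{3,4,5}; V {3,5,6,7,8}->{6,7,8}
Constraint 2 (Y + U = Z) on D(Y)={3,4,5} D(U)={3,4,5} D(Z)={4,6,8}: Z {4,6,8}->{6,8}
Constraint 3 (U + Y = Z) on D(U)={3,4,5} D(Y)={3,4,5} D(Z)={6,8}: no change
So after all 3 constraints: D(V) = {6,7,8}

Answer: {6,7,8}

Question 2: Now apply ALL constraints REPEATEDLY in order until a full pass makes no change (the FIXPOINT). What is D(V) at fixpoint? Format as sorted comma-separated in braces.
Answer: {6,7,8}

Derivation:
pass 0 (initial): D(V)={3,5,6,7,8}
pass 1: U {3,4,5,6}->{3,4,5}; V {3,5,6,7,8}->{6,7,8}; Y {3,4,5,6}->{3,4,5}; Z {4,6,8}->{6,8}
pass 2: no change
Fixpoint after 2 passes: D(V) = {6,7,8}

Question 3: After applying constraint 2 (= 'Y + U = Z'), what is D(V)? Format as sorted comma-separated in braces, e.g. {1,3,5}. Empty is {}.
Constraint 1 (Y + U = V) on D(Y)={3,4,5,6} D(U)={3,4,5,6} D(V)={3,5,6,7,8}: Y {3,4,5,6}->{3,4,5}; U {3,4,5,6}->{3,4,5}; V {3,5,6,7,8}->{6,7,8}
Constraint 2 (Y + U = Z) on D(Y)={3,4,5} D(U)={3,4,5} D(Z)={4,6,8}: Z {4,6,8}->{6,8}
So after constraint 2: D(V) = {6,7,8}

Answer: {6,7,8}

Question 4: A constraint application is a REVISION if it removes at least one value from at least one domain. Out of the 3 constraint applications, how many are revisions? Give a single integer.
Constraint 1 (Y + U = V) on D(Y)={3,4,5,6} D(U)={3,4,5,6} D(V)={3,5,6,7,8}: Y {3,4,5,6}->{3,4,5}; U {3,4,5,6}->{3,4,5}; V {3,5,6,7,8}->{6,7,8} => REVISION
Constraint 2 (Y + U = Z) on D(Y)={3,4,5} D(U)={3,4,5} D(Z)={4,6,8}: Z {4,6,8}->{6,8} => REVISION
Constraint 3 (U + Y = Z) on D(U)={3,4,5} D(Y)={3,4,5} D(Z)={6,8}: no change => not a revision
Total revisions = 2

Answer: 2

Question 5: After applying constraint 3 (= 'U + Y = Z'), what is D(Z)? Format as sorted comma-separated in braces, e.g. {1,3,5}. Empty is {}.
Constraint 1 (Y + U = V) on D(Y)={3,4,5,6} D(U)={3,4,5,6} D(V)={3,5,6,7,8}: Y {3,4,5,6}->{3,4,5}; U {3,4,5,6}->{3,4,5}; V {3,5,6,7,8}->{6,7,8}
Constraint 2 (Y + U = Z) on D(Y)={3,4,5} D(U)={3,4,5} D(Z)={4,6,8}: Z {4,6,8}->{6,8}
Constraint 3 (U + Y = Z) on D(U)={3,4,5} D(Y)={3,4,5} D(Z)={6,8}: no change
So after constraint 3: D(Z) = {6,8}

Answer: {6,8}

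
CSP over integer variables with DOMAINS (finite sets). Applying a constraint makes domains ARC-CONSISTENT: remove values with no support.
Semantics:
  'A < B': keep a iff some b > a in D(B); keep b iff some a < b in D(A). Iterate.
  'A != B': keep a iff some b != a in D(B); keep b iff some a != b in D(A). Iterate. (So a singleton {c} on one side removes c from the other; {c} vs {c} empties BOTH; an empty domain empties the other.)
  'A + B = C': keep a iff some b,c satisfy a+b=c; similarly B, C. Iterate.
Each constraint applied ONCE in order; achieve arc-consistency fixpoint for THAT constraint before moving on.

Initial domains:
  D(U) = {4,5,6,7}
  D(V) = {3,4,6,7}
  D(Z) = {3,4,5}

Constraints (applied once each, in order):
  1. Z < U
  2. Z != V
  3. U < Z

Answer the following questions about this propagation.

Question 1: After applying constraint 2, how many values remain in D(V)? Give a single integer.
Constraint 1 (Z < U) on D(Z)={3,4,5} D(U)={4,5,6,7}: no change
Constraint 2 (Z != V) on D(Z)={3,4,5} D(V)={3,4,6,7}: no change
So after constraint 2: D(V)={3,4,6,7}, size = 4

Answer: 4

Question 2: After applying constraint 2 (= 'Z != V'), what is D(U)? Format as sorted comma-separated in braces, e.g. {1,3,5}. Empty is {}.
Constraint 1 (Z < U) on D(Z)={3,4,5} D(U)={4,5,6,7}: no change
Constraint 2 (Z != V) on D(Z)={3,4,5} D(V)={3,4,6,7}: no change
So after constraint 2: D(U) = {4,5,6,7}

Answer: {4,5,6,7}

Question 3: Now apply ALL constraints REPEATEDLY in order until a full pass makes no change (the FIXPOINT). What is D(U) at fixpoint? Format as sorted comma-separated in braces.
Answer: {}

Derivation:
pass 0 (initial): D(U)={4,5,6,7}
pass 1: U {4,5,6,7}->{4}; Z {3,4,5}->{5}
pass 2: U {4}->{}; V {3,4,6,7}->{}; Z {5}->{}
pass 3: no change
Fixpoint after 3 passes: D(U) = {}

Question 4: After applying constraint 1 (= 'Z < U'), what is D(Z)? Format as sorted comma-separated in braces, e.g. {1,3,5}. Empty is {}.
Constraint 1 (Z < U) on D(Z)={3,4,5} D(U)={4,5,6,7}: no change
So after constraint 1: D(Z) = {3,4,5}

Answer: {3,4,5}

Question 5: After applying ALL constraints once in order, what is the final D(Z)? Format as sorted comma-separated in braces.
Constraint 1 (Z < U) on D(Z)={3,4,5} D(U)={4,5,6,7}: no change
Constraint 2 (Z != V) on D(Z)={3,4,5} D(V)={3,4,6,7}: no change
Constraint 3 (U < Z) on D(U)={4,5,6,7} D(Z)={3,4,5}: U {4,5,6,7}->{4}; Z {3,4,5}->{5}
So after all 3 constraints: D(Z) = {5}

Answer: {5}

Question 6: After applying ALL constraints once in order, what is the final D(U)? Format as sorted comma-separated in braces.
Answer: {4}

Derivation:
Constraint 1 (Z < U) on D(Z)={3,4,5} D(U)={4,5,6,7}: no change
Constraint 2 (Z != V) on D(Z)={3,4,5} D(V)={3,4,6,7}: no change
Constraint 3 (U < Z) on D(U)={4,5,6,7} D(Z)={3,4,5}: U {4,5,6,7}->{4}; Z {3,4,5}->{5}
So after all 3 constraints: D(U) = {4}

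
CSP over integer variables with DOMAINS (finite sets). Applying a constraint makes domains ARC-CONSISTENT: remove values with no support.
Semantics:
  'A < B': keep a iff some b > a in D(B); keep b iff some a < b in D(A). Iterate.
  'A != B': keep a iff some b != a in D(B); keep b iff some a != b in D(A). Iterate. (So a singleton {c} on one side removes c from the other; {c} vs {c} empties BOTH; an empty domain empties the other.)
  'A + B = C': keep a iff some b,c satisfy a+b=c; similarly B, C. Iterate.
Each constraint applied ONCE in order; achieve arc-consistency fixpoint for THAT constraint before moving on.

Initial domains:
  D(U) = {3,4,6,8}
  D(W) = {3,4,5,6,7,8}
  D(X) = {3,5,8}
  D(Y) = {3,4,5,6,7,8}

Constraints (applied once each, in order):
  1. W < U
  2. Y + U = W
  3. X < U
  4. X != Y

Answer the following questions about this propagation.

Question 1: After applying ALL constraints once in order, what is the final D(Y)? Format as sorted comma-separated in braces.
Answer: {}

Derivation:
Constraint 1 (W < U) on D(W)={3,4,5,6,7,8} D(U)={3,4,6,8}: W {3,4,5,6,7,8}->{3,4,5,6,7}; U {3,4,6,8}->{4,6,8}
Constraint 2 (Y + U = W) on D(Y)={3,4,5,6,7,8} D(U)={4,6,8} D(W)={3,4,5,6,7}: Y {3,4,5,6,7,8}->{3}; U {4,6,8}->{4}; W {3,4,5,6,7}->{7}
Constraint 3 (X < U) on D(X)={3,5,8} D(U)={4}: X {3,5,8}->{3}
Constraint 4 (X != Y) on D(X)={3} D(Y)={3}: X {3}->{}; Y {3}->{}
So after all 4 constraints: D(Y) = {}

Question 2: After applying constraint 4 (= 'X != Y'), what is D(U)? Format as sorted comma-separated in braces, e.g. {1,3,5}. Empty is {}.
Constraint 1 (W < U) on D(W)={3,4,5,6,7,8} D(U)={3,4,6,8}: W {3,4,5,6,7,8}->{3,4,5,6,7}; U {3,4,6,8}->{4,6,8}
Constraint 2 (Y + U = W) on D(Y)={3,4,5,6,7,8} D(U)={4,6,8} D(W)={3,4,5,6,7}: Y {3,4,5,6,7,8}->{3}; U {4,6,8}->{4}; W {3,4,5,6,7}->{7}
Constraint 3 (X < U) on D(X)={3,5,8} D(U)={4}: X {3,5,8}->{3}
Constraint 4 (X != Y) on D(X)={3} D(Y)={3}: X {3}->{}; Y {3}->{}
So after constraint 4: D(U) = {4}

Answer: {4}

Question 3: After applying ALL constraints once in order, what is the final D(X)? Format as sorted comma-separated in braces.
Constraint 1 (W < U) on D(W)={3,4,5,6,7,8} D(U)={3,4,6,8}: W {3,4,5,6,7,8}->{3,4,5,6,7}; U {3,4,6,8}->{4,6,8}
Constraint 2 (Y + U = W) on D(Y)={3,4,5,6,7,8} D(U)={4,6,8} D(W)={3,4,5,6,7}: Y {3,4,5,6,7,8}->{3}; U {4,6,8}->{4}; W {3,4,5,6,7}->{7}
Constraint 3 (X < U) on D(X)={3,5,8} D(U)={4}: X {3,5,8}->{3}
Constraint 4 (X != Y) on D(X)={3} D(Y)={3}: X {3}->{}; Y {3}->{}
So after all 4 constraints: D(X) = {}

Answer: {}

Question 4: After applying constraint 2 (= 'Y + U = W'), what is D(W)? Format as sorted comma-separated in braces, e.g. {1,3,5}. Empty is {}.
Answer: {7}

Derivation:
Constraint 1 (W < U) on D(W)={3,4,5,6,7,8} D(U)={3,4,6,8}: W {3,4,5,6,7,8}->{3,4,5,6,7}; U {3,4,6,8}->{4,6,8}
Constraint 2 (Y + U = W) on D(Y)={3,4,5,6,7,8} D(U)={4,6,8} D(W)={3,4,5,6,7}: Y {3,4,5,6,7,8}->{3}; U {4,6,8}->{4}; W {3,4,5,6,7}->{7}
So after constraint 2: D(W) = {7}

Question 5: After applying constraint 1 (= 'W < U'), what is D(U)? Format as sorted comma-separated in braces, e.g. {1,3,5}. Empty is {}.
Constraint 1 (W < U) on D(W)={3,4,5,6,7,8} D(U)={3,4,6,8}: W {3,4,5,6,7,8}->{3,4,5,6,7}; U {3,4,6,8}->{4,6,8}
So after constraint 1: D(U) = {4,6,8}

Answer: {4,6,8}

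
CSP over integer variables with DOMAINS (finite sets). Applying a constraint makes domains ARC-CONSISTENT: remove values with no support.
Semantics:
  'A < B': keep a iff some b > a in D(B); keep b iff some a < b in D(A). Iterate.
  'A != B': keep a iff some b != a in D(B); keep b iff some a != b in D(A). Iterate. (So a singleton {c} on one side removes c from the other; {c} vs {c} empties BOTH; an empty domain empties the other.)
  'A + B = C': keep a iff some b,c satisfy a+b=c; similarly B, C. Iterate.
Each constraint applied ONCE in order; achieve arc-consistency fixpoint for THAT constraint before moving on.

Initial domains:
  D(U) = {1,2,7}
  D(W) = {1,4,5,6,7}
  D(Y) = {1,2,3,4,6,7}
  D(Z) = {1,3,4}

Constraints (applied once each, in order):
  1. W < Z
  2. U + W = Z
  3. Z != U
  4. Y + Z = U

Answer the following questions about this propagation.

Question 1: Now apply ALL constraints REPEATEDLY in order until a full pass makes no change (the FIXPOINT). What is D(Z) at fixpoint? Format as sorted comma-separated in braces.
pass 0 (initial): D(Z)={1,3,4}
pass 1: U {1,2,7}->{}; W {1,4,5,6,7}->{1}; Y {1,2,3,4,6,7}->{}; Z {1,3,4}->{}
pass 2: W {1}->{}
pass 3: no change
Fixpoint after 3 passes: D(Z) = {}

Answer: {}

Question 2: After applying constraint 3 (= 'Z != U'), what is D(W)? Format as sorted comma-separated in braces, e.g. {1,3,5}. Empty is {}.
Answer: {1}

Derivation:
Constraint 1 (W < Z) on D(W)={1,4,5,6,7} D(Z)={1,3,4}: W {1,4,5,6,7}->{1}; Z {1,3,4}->{3,4}
Constraint 2 (U + W = Z) on D(U)={1,2,7} D(W)={1} D(Z)={3,4}: U {1,2,7}->{2}; Z {3,4}->{3}
Constraint 3 (Z != U) on D(Z)={3} D(U)={2}: no change
So after constraint 3: D(W) = {1}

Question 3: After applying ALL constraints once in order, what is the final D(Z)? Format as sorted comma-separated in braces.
Constraint 1 (W < Z) on D(W)={1,4,5,6,7} D(Z)={1,3,4}: W {1,4,5,6,7}->{1}; Z {1,3,4}->{3,4}
Constraint 2 (U + W = Z) on D(U)={1,2,7} D(W)={1} D(Z)={3,4}: U {1,2,7}->{2}; Z {3,4}->{3}
Constraint 3 (Z != U) on D(Z)={3} D(U)={2}: no change
Constraint 4 (Y + Z = U) on D(Y)={1,2,3,4,6,7} D(Z)={3} D(U)={2}: Y {1,2,3,4,6,7}->{}; Z {3}->{}; U {2}->{}
So after all 4 constraints: D(Z) = {}

Answer: {}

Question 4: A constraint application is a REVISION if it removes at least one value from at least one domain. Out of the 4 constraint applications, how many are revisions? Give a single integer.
Constraint 1 (W < Z) on D(W)={1,4,5,6,7} D(Z)={1,3,4}: W {1,4,5,6,7}->{1}; Z {1,3,4}->{3,4} => REVISION
Constraint 2 (U + W = Z) on D(U)={1,2,7} D(W)={1} D(Z)={3,4}: U {1,2,7}->{2}; Z {3,4}->{3} => REVISION
Constraint 3 (Z != U) on D(Z)={3} D(U)={2}: no change => not a revision
Constraint 4 (Y + Z = U) on D(Y)={1,2,3,4,6,7} D(Z)={3} D(U)={2}: Y {1,2,3,4,6,7}->{}; Z {3}->{}; U {2}->{} => REVISION
Total revisions = 3

Answer: 3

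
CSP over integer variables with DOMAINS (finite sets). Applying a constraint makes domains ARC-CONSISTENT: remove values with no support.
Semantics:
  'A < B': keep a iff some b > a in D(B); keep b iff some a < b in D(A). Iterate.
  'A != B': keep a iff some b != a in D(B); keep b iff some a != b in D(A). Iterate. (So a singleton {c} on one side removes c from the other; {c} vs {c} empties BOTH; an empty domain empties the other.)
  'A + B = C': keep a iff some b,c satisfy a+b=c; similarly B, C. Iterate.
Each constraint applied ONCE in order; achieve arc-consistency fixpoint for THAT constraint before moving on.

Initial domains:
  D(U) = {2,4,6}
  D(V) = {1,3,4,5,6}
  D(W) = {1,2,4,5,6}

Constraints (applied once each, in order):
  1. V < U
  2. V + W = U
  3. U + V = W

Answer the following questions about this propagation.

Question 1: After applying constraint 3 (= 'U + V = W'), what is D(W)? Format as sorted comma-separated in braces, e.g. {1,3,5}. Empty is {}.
Constraint 1 (V < U) on D(V)={1,3,4,5,6} D(U)={2,4,6}: V {1,3,4,5,6}->{1,3,4,5}
Constraint 2 (V + W = U) on D(V)={1,3,4,5} D(W)={1,2,4,5,6} D(U)={2,4,6}: W {1,2,4,5,6}->{1,2,5}
Constraint 3 (U + V = W) on D(U)={2,4,6} D(V)={1,3,4,5} D(W)={1,2,5}: U {2,4,6}->{2,4}; V {1,3,4,5}->{1,3}; W {1,2,5}->{5}
So after constraint 3: D(W) = {5}

Answer: {5}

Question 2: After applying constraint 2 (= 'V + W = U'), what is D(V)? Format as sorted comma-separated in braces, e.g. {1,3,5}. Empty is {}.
Constraint 1 (V < U) on D(V)={1,3,4,5,6} D(U)={2,4,6}: V {1,3,4,5,6}->{1,3,4,5}
Constraint 2 (V + W = U) on D(V)={1,3,4,5} D(W)={1,2,4,5,6} D(U)={2,4,6}: W {1,2,4,5,6}->{1,2,5}
So after constraint 2: D(V) = {1,3,4,5}

Answer: {1,3,4,5}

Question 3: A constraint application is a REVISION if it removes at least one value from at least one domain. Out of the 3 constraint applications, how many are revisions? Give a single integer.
Constraint 1 (V < U) on D(V)={1,3,4,5,6} D(U)={2,4,6}: V {1,3,4,5,6}->{1,3,4,5} => REVISION
Constraint 2 (V + W = U) on D(V)={1,3,4,5} D(W)={1,2,4,5,6} D(U)={2,4,6}: W {1,2,4,5,6}->{1,2,5} => REVISION
Constraint 3 (U + V = W) on D(U)={2,4,6} D(V)={1,3,4,5} D(W)={1,2,5}: U {2,4,6}->{2,4}; V {1,3,4,5}->{1,3}; W {1,2,5}->{5} => REVISION
Total revisions = 3

Answer: 3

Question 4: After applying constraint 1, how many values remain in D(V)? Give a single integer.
Constraint 1 (V < U) on D(V)={1,3,4,5,6} D(U)={2,4,6}: V {1,3,4,5,6}->{1,3,4,5}
So after constraint 1: D(V)={1,3,4,5}, size = 4

Answer: 4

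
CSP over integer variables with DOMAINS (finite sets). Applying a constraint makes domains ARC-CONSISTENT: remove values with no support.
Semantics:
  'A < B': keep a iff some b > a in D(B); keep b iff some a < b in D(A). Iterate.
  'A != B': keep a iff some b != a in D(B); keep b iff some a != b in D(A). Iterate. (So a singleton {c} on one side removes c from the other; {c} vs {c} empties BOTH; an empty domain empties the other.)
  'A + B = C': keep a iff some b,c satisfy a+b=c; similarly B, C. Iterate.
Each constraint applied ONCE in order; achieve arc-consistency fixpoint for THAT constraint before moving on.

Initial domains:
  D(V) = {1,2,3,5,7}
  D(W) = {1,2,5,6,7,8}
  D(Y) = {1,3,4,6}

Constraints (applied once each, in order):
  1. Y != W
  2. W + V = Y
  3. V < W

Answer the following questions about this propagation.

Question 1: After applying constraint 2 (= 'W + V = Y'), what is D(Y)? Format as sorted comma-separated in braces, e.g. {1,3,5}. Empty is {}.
Constraint 1 (Y != W) on D(Y)={1,3,4,6} D(W)={1,2,5,6,7,8}: no change
Constraint 2 (W + V = Y) on D(W)={1,2,5,6,7,8} D(V)={1,2,3,5,7} D(Y)={1,3,4,6}: W {1,2,5,6,7,8}->{1,2,5}; V {1,2,3,5,7}->{1,2,3,5}; Y {1,3,4,6}->{3,4,6}
So after constraint 2: D(Y) = {3,4,6}

Answer: {3,4,6}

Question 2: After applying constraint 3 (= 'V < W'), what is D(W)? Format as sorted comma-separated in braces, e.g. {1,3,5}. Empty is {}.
Constraint 1 (Y != W) on D(Y)={1,3,4,6} D(W)={1,2,5,6,7,8}: no change
Constraint 2 (W + V = Y) on D(W)={1,2,5,6,7,8} D(V)={1,2,3,5,7} D(Y)={1,3,4,6}: W {1,2,5,6,7,8}->{1,2,5}; V {1,2,3,5,7}->{1,2,3,5}; Y {1,3,4,6}->{3,4,6}
Constraint 3 (V < W) on D(V)={1,2,3,5} D(W)={1,2,5}: V {1,2,3,5}->{1,2,3}; W {1,2,5}->{2,5}
So after constraint 3: D(W) = {2,5}

Answer: {2,5}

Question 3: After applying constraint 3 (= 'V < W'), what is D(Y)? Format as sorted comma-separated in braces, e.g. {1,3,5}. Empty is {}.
Answer: {3,4,6}

Derivation:
Constraint 1 (Y != W) on D(Y)={1,3,4,6} D(W)={1,2,5,6,7,8}: no change
Constraint 2 (W + V = Y) on D(W)={1,2,5,6,7,8} D(V)={1,2,3,5,7} D(Y)={1,3,4,6}: W {1,2,5,6,7,8}->{1,2,5}; V {1,2,3,5,7}->{1,2,3,5}; Y {1,3,4,6}->{3,4,6}
Constraint 3 (V < W) on D(V)={1,2,3,5} D(W)={1,2,5}: V {1,2,3,5}->{1,2,3}; W {1,2,5}->{2,5}
So after constraint 3: D(Y) = {3,4,6}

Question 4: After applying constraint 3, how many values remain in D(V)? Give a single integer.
Answer: 3

Derivation:
Constraint 1 (Y != W) on D(Y)={1,3,4,6} D(W)={1,2,5,6,7,8}: no change
Constraint 2 (W + V = Y) on D(W)={1,2,5,6,7,8} D(V)={1,2,3,5,7} D(Y)={1,3,4,6}: W {1,2,5,6,7,8}->{1,2,5}; V {1,2,3,5,7}->{1,2,3,5}; Y {1,3,4,6}->{3,4,6}
Constraint 3 (V < W) on D(V)={1,2,3,5} D(W)={1,2,5}: V {1,2,3,5}->{1,2,3}; W {1,2,5}->{2,5}
So after constraint 3: D(V)={1,2,3}, size = 3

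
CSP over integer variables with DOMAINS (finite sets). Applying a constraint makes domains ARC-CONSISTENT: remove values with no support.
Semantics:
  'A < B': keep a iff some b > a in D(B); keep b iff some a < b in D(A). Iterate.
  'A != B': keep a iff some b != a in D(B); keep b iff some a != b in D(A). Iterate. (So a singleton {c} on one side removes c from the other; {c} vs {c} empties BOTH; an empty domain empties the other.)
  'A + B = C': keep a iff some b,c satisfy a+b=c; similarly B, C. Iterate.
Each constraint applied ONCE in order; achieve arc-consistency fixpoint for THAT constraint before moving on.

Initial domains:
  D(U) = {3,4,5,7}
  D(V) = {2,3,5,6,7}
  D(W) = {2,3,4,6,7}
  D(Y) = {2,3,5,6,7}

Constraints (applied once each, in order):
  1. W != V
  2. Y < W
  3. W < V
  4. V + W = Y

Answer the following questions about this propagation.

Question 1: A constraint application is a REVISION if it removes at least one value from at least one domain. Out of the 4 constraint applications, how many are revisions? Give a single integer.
Answer: 3

Derivation:
Constraint 1 (W != V) on D(W)={2,3,4,6,7} D(V)={2,3,5,6,7}: no change => not a revision
Constraint 2 (Y < W) on D(Y)={2,3,5,6,7} D(W)={2,3,4,6,7}: Y {2,3,5,6,7}->{2,3,5,6}; W {2,3,4,6,7}->{3,4,6,7} => REVISION
Constraint 3 (W < V) on D(W)={3,4,6,7} D(V)={2,3,5,6,7}: W {3,4,6,7}->{3,4,6}; V {2,3,5,6,7}->{5,6,7} => REVISION
Constraint 4 (V + W = Y) on D(V)={5,6,7} D(W)={3,4,6} D(Y)={2,3,5,6}: V {5,6,7}->{}; W {3,4,6}->{}; Y {2,3,5,6}->{} => REVISION
Total revisions = 3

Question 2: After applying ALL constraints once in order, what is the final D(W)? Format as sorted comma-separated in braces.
Constraint 1 (W != V) on D(W)={2,3,4,6,7} D(V)={2,3,5,6,7}: no change
Constraint 2 (Y < W) on D(Y)={2,3,5,6,7} D(W)={2,3,4,6,7}: Y {2,3,5,6,7}->{2,3,5,6}; W {2,3,4,6,7}->{3,4,6,7}
Constraint 3 (W < V) on D(W)={3,4,6,7} D(V)={2,3,5,6,7}: W {3,4,6,7}->{3,4,6}; V {2,3,5,6,7}->{5,6,7}
Constraint 4 (V + W = Y) on D(V)={5,6,7} D(W)={3,4,6} D(Y)={2,3,5,6}: V {5,6,7}->{}; W {3,4,6}->{}; Y {2,3,5,6}->{}
So after all 4 constraints: D(W) = {}

Answer: {}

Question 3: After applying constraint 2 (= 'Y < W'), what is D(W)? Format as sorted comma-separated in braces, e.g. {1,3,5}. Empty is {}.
Answer: {3,4,6,7}

Derivation:
Constraint 1 (W != V) on D(W)={2,3,4,6,7} D(V)={2,3,5,6,7}: no change
Constraint 2 (Y < W) on D(Y)={2,3,5,6,7} D(W)={2,3,4,6,7}: Y {2,3,5,6,7}->{2,3,5,6}; W {2,3,4,6,7}->{3,4,6,7}
So after constraint 2: D(W) = {3,4,6,7}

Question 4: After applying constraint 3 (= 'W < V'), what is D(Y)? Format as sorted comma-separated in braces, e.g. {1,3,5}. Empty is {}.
Answer: {2,3,5,6}

Derivation:
Constraint 1 (W != V) on D(W)={2,3,4,6,7} D(V)={2,3,5,6,7}: no change
Constraint 2 (Y < W) on D(Y)={2,3,5,6,7} D(W)={2,3,4,6,7}: Y {2,3,5,6,7}->{2,3,5,6}; W {2,3,4,6,7}->{3,4,6,7}
Constraint 3 (W < V) on D(W)={3,4,6,7} D(V)={2,3,5,6,7}: W {3,4,6,7}->{3,4,6}; V {2,3,5,6,7}->{5,6,7}
So after constraint 3: D(Y) = {2,3,5,6}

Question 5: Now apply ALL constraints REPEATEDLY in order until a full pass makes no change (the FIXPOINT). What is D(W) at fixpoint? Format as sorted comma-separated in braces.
pass 0 (initial): D(W)={2,3,4,6,7}
pass 1: V {2,3,5,6,7}->{}; W {2,3,4,6,7}->{}; Y {2,3,5,6,7}->{}
pass 2: no change
Fixpoint after 2 passes: D(W) = {}

Answer: {}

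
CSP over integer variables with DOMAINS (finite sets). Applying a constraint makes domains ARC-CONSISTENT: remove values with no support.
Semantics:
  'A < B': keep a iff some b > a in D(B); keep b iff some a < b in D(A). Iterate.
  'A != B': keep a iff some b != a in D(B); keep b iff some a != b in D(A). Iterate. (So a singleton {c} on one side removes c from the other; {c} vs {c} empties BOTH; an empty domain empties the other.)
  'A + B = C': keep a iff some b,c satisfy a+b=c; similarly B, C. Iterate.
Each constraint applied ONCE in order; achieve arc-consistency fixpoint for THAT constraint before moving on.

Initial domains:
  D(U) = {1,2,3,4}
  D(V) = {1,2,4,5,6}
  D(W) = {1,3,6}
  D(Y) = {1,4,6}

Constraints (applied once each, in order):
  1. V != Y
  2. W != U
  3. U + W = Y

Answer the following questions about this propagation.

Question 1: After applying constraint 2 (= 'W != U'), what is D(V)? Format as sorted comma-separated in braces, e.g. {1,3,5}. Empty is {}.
Answer: {1,2,4,5,6}

Derivation:
Constraint 1 (V != Y) on D(V)={1,2,4,5,6} D(Y)={1,4,6}: no change
Constraint 2 (W != U) on D(W)={1,3,6} D(U)={1,2,3,4}: no change
So after constraint 2: D(V) = {1,2,4,5,6}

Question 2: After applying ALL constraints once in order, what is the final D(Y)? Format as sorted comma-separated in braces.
Answer: {4,6}

Derivation:
Constraint 1 (V != Y) on D(V)={1,2,4,5,6} D(Y)={1,4,6}: no change
Constraint 2 (W != U) on D(W)={1,3,6} D(U)={1,2,3,4}: no change
Constraint 3 (U + W = Y) on D(U)={1,2,3,4} D(W)={1,3,6} D(Y)={1,4,6}: U {1,2,3,4}->{1,3}; W {1,3,6}->{1,3}; Y {1,4,6}->{4,6}
So after all 3 constraints: D(Y) = {4,6}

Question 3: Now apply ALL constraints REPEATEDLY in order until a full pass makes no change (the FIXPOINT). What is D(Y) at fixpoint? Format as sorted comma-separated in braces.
pass 0 (initial): D(Y)={1,4,6}
pass 1: U {1,2,3,4}->{1,3}; W {1,3,6}->{1,3}; Y {1,4,6}->{4,6}
pass 2: no change
Fixpoint after 2 passes: D(Y) = {4,6}

Answer: {4,6}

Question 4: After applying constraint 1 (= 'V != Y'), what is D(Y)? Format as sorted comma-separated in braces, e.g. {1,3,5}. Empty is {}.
Answer: {1,4,6}

Derivation:
Constraint 1 (V != Y) on D(V)={1,2,4,5,6} D(Y)={1,4,6}: no change
So after constraint 1: D(Y) = {1,4,6}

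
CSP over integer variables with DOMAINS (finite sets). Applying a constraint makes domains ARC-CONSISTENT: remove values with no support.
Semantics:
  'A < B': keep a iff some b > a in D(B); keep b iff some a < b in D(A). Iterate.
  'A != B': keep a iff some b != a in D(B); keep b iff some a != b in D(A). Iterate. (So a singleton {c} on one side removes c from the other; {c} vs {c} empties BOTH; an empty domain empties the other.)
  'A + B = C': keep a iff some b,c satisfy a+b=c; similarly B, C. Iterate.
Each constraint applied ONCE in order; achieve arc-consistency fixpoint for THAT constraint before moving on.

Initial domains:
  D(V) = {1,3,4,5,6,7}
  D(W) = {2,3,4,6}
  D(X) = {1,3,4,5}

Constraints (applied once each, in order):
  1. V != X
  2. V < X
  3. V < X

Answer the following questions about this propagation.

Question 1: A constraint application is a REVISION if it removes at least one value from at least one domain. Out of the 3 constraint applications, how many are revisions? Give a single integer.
Constraint 1 (V != X) on D(V)={1,3,4,5,6,7} D(X)={1,3,4,5}: no change => not a revision
Constraint 2 (V < X) on D(V)={1,3,4,5,6,7} D(X)={1,3,4,5}: V {1,3,4,5,6,7}->{1,3,4}; X {1,3,4,5}->{3,4,5} => REVISION
Constraint 3 (V < X) on D(V)={1,3,4} D(X)={3,4,5}: no change => not a revision
Total revisions = 1

Answer: 1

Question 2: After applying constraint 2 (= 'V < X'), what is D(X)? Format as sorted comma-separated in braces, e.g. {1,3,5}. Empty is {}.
Constraint 1 (V != X) on D(V)={1,3,4,5,6,7} D(X)={1,3,4,5}: no change
Constraint 2 (V < X) on D(V)={1,3,4,5,6,7} D(X)={1,3,4,5}: V {1,3,4,5,6,7}->{1,3,4}; X {1,3,4,5}->{3,4,5}
So after constraint 2: D(X) = {3,4,5}

Answer: {3,4,5}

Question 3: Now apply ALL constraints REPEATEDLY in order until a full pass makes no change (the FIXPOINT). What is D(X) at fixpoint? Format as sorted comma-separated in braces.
pass 0 (initial): D(X)={1,3,4,5}
pass 1: V {1,3,4,5,6,7}->{1,3,4}; X {1,3,4,5}->{3,4,5}
pass 2: no change
Fixpoint after 2 passes: D(X) = {3,4,5}

Answer: {3,4,5}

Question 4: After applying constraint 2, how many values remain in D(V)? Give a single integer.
Answer: 3

Derivation:
Constraint 1 (V != X) on D(V)={1,3,4,5,6,7} D(X)={1,3,4,5}: no change
Constraint 2 (V < X) on D(V)={1,3,4,5,6,7} D(X)={1,3,4,5}: V {1,3,4,5,6,7}->{1,3,4}; X {1,3,4,5}->{3,4,5}
So after constraint 2: D(V)={1,3,4}, size = 3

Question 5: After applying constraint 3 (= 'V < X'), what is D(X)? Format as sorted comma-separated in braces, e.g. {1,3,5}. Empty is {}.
Constraint 1 (V != X) on D(V)={1,3,4,5,6,7} D(X)={1,3,4,5}: no change
Constraint 2 (V < X) on D(V)={1,3,4,5,6,7} D(X)={1,3,4,5}: V {1,3,4,5,6,7}->{1,3,4}; X {1,3,4,5}->{3,4,5}
Constraint 3 (V < X) on D(V)={1,3,4} D(X)={3,4,5}: no change
So after constraint 3: D(X) = {3,4,5}

Answer: {3,4,5}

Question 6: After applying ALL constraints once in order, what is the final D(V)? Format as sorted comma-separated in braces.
Answer: {1,3,4}

Derivation:
Constraint 1 (V != X) on D(V)={1,3,4,5,6,7} D(X)={1,3,4,5}: no change
Constraint 2 (V < X) on D(V)={1,3,4,5,6,7} D(X)={1,3,4,5}: V {1,3,4,5,6,7}->{1,3,4}; X {1,3,4,5}->{3,4,5}
Constraint 3 (V < X) on D(V)={1,3,4} D(X)={3,4,5}: no change
So after all 3 constraints: D(V) = {1,3,4}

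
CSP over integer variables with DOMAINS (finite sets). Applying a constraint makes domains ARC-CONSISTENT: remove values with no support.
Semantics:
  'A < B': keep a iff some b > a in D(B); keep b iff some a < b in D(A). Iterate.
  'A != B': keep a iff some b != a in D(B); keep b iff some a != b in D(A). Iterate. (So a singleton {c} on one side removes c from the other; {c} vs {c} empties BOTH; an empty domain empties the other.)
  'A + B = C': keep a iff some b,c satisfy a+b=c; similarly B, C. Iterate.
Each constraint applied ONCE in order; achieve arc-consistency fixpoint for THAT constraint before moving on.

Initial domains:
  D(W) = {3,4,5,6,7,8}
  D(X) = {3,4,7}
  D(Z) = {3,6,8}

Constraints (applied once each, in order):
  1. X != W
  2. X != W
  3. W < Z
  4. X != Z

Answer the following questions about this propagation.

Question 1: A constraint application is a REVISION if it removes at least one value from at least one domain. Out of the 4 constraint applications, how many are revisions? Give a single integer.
Constraint 1 (X != W) on D(X)={3,4,7} D(W)={3,4,5,6,7,8}: no change => not a revision
Constraint 2 (X != W) on D(X)={3,4,7} D(W)={3,4,5,6,7,8}: no change => not a revision
Constraint 3 (W < Z) on D(W)={3,4,5,6,7,8} D(Z)={3,6,8}: W {3,4,5,6,7,8}->{3,4,5,6,7}; Z {3,6,8}->{6,8} => REVISION
Constraint 4 (X != Z) on D(X)={3,4,7} D(Z)={6,8}: no change => not a revision
Total revisions = 1

Answer: 1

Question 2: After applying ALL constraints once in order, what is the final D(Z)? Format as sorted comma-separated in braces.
Answer: {6,8}

Derivation:
Constraint 1 (X != W) on D(X)={3,4,7} D(W)={3,4,5,6,7,8}: no change
Constraint 2 (X != W) on D(X)={3,4,7} D(W)={3,4,5,6,7,8}: no change
Constraint 3 (W < Z) on D(W)={3,4,5,6,7,8} D(Z)={3,6,8}: W {3,4,5,6,7,8}->{3,4,5,6,7}; Z {3,6,8}->{6,8}
Constraint 4 (X != Z) on D(X)={3,4,7} D(Z)={6,8}: no change
So after all 4 constraints: D(Z) = {6,8}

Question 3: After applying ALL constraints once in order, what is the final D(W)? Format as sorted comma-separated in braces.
Answer: {3,4,5,6,7}

Derivation:
Constraint 1 (X != W) on D(X)={3,4,7} D(W)={3,4,5,6,7,8}: no change
Constraint 2 (X != W) on D(X)={3,4,7} D(W)={3,4,5,6,7,8}: no change
Constraint 3 (W < Z) on D(W)={3,4,5,6,7,8} D(Z)={3,6,8}: W {3,4,5,6,7,8}->{3,4,5,6,7}; Z {3,6,8}->{6,8}
Constraint 4 (X != Z) on D(X)={3,4,7} D(Z)={6,8}: no change
So after all 4 constraints: D(W) = {3,4,5,6,7}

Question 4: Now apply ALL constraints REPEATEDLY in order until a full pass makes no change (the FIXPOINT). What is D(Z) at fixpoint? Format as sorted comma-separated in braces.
Answer: {6,8}

Derivation:
pass 0 (initial): D(Z)={3,6,8}
pass 1: W {3,4,5,6,7,8}->{3,4,5,6,7}; Z {3,6,8}->{6,8}
pass 2: no change
Fixpoint after 2 passes: D(Z) = {6,8}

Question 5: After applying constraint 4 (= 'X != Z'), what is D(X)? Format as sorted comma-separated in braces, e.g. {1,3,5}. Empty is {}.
Constraint 1 (X != W) on D(X)={3,4,7} D(W)={3,4,5,6,7,8}: no change
Constraint 2 (X != W) on D(X)={3,4,7} D(W)={3,4,5,6,7,8}: no change
Constraint 3 (W < Z) on D(W)={3,4,5,6,7,8} D(Z)={3,6,8}: W {3,4,5,6,7,8}->{3,4,5,6,7}; Z {3,6,8}->{6,8}
Constraint 4 (X != Z) on D(X)={3,4,7} D(Z)={6,8}: no change
So after constraint 4: D(X) = {3,4,7}

Answer: {3,4,7}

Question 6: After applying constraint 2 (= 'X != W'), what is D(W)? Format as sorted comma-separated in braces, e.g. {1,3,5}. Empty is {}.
Answer: {3,4,5,6,7,8}

Derivation:
Constraint 1 (X != W) on D(X)={3,4,7} D(W)={3,4,5,6,7,8}: no change
Constraint 2 (X != W) on D(X)={3,4,7} D(W)={3,4,5,6,7,8}: no change
So after constraint 2: D(W) = {3,4,5,6,7,8}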